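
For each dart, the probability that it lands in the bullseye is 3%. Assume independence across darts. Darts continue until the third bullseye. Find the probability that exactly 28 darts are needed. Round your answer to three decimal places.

Y = trial on which the third success occurs; negative binomial, r=3, p=0.03.
P(Y=28) = C(27,2) · p^3 · (1−p)^25
= 351 · 2.7e-05 · 0.46697 = 0.00443

0.004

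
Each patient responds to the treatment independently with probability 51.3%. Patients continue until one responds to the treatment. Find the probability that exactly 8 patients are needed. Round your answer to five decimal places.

0.00333

Geometric (trials to first success), p = 0.513.
P(Y = 8) = (1−p)^7 · p = 0.0064968 · 0.513 = 0.0033329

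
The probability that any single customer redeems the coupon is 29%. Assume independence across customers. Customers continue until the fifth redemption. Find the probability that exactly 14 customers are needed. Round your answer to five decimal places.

0.06724

Y = trial on which the fifth success occurs; negative binomial, r=5, p=0.29.
P(Y=14) = C(13,4) · p^5 · (1−p)^9
= 715 · 0.0020511 · 0.045849 = 0.0672390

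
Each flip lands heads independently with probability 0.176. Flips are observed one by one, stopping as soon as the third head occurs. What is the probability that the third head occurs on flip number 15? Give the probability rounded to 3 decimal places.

0.049

Y = trial on which the third success occurs; negative binomial, r=3, p=0.176.
P(Y=15) = C(14,2) · p^3 · (1−p)^12
= 91 · 0.0054518 · 0.097978 = 0.04861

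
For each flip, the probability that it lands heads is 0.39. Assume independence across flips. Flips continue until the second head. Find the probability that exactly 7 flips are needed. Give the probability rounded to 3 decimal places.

0.077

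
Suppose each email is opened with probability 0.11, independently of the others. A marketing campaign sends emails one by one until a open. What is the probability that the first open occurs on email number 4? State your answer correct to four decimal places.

Geometric (trials to first success), p = 0.11.
P(Y = 4) = (1−p)^3 · p = 0.70497 · 0.11 = 0.077547

0.0775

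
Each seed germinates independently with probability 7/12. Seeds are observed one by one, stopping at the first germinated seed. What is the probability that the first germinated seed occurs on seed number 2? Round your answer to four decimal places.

0.2431

Geometric (trials to first success), p = 0.583333.
P(Y = 2) = (1−p)^1 · p = 0.41667 · 0.583333 = 0.243056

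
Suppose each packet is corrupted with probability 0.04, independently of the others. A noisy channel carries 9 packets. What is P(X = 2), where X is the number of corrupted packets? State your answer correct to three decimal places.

0.043

X ~ Binomial(n=9, p=0.04).
P(X=2) = C(9,2) · p^2 · (1−p)^7
= 36 · 0.0016 · 0.75145 = 0.04328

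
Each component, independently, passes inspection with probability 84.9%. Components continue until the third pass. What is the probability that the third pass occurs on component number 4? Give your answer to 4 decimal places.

0.2772

Y = trial on which the third success occurs; negative binomial, r=3, p=0.849.
P(Y=4) = C(3,2) · p^3 · (1−p)^1
= 3 · 0.61196 · 0.151 = 0.277218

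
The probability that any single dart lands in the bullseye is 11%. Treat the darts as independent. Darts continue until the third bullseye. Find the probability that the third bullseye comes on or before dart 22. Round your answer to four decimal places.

0.4418

Finishing within 22 darts ⇔ at least 3 successes in the first 22. With X ~ Binomial(22, 0.11), P(Y ≤ 22) = 1 − P(X ≤ 2).
  k=0: C(22,0)·0.11^0·0.89^22 = 0.077016
  k=1: C(22,1)·0.11^1·0.89^21 = 0.209414
  k=2: C(22,2)·0.11^2·0.89^20 = 0.271767
1 − 0.558197 = 0.441803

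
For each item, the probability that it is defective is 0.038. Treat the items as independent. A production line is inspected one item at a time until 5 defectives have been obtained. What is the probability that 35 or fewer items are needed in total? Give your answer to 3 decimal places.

0.010

Finishing within 35 items ⇔ at least 5 successes in the first 35. With X ~ Binomial(35, 0.038), P(Y ≤ 35) = 1 − P(X ≤ 4).
  k=0: C(35,0)·0.038^0·0.962^35 = 0.25771
  k=1: C(35,1)·0.038^1·0.962^34 = 0.35629
  k=2: C(35,2)·0.038^2·0.962^33 = 0.23926
  k=3: C(35,3)·0.038^3·0.962^32 = 0.10396
  k=4: C(35,4)·0.038^4·0.962^31 = 0.03285
1 − 0.99006 = 0.00994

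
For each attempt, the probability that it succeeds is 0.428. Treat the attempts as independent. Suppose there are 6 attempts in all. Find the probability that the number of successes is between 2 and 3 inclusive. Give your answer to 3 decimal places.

X ~ Binomial(6, 0.428); P(2 ≤ X ≤ 3) = Σ C(6,k) p^k (1−p)^(6−k) over k:
  k=2: C(6,2)·0.428^2·0.572^4 = 0.29415
  k=3: C(6,3)·0.428^3·0.572^3 = 0.29346
Total = 0.58761

0.588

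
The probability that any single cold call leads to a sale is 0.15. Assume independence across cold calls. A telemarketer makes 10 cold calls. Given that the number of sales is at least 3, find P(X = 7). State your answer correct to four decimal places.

0.0007

X ~ Binomial(10, 0.15). Want P(X=7 | X≥3) = P(X=7) / P(X≥3).
P(X=7) = C(10,7)·0.15^7·0.85^3 = 0.000126
P(X≥3) = 1 − 0.196874 − 0.347425 − 0.275897 = 0.179804
Ratio = 0.000126 / 0.179804 = 0.000700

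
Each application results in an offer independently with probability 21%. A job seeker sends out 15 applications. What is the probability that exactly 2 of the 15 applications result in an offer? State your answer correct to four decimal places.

X ~ Binomial(n=15, p=0.21).
P(X=2) = C(15,2) · p^2 · (1−p)^13
= 105 · 0.0441 · 0.046682 = 0.216162

0.2162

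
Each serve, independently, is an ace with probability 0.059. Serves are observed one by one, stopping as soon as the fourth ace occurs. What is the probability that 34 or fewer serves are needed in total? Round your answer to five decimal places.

Finishing within 34 serves ⇔ at least 4 successes in the first 34. With X ~ Binomial(34, 0.059), P(Y ≤ 34) = 1 − P(X ≤ 3).
  k=0: C(34,0)·0.059^0·0.941^34 = 0.1264874
  k=1: C(34,1)·0.059^1·0.941^33 = 0.2696426
  k=2: C(34,2)·0.059^2·0.941^32 = 0.2789554
  k=3: C(34,3)·0.059^3·0.941^31 = 0.1865632
1 − 0.8616486 = 0.1383514

0.13835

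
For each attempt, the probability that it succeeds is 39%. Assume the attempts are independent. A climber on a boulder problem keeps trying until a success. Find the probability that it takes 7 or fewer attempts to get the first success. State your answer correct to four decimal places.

0.9686

Y = number of attempts to the first success; geometric, p = 0.39.
P(Y ≤ 7) = 1 − (1−p)^7 = 1 − 0.031427 = 0.968573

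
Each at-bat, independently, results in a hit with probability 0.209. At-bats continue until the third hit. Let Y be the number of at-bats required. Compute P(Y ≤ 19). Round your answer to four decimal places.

0.7913

Finishing within 19 at-bats ⇔ at least 3 successes in the first 19. With X ~ Binomial(19, 0.209), P(Y ≤ 19) = 1 − P(X ≤ 2).
  k=0: C(19,0)·0.209^0·0.791^19 = 0.011624
  k=1: C(19,1)·0.209^1·0.791^18 = 0.058355
  k=2: C(19,2)·0.209^2·0.791^17 = 0.138768
1 − 0.208747 = 0.791253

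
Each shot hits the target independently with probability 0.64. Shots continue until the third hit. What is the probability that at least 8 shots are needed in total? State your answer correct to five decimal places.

Needing more than 7 shots ⇔ fewer than 3 successes in the first 7. With X ~ Binomial(7, 0.64), P(Y > 7) = P(X ≤ 2).
  k=0: C(7,0)·0.64^0·0.36^7 = 0.0007836
  k=1: C(7,1)·0.64^1·0.36^6 = 0.0097520
  k=2: C(7,2)·0.64^2·0.36^5 = 0.0520106
P(X ≤ 2) = 0.0625462

0.06255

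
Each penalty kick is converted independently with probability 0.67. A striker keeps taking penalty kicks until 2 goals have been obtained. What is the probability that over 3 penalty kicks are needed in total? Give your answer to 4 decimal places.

Needing more than 3 penalty kicks ⇔ fewer than 2 successes in the first 3. With X ~ Binomial(3, 0.67), P(Y > 3) = P(X ≤ 1).
  k=0: C(3,0)·0.67^0·0.33^3 = 0.035937
  k=1: C(3,1)·0.67^1·0.33^2 = 0.218889
P(X ≤ 1) = 0.254826

0.2548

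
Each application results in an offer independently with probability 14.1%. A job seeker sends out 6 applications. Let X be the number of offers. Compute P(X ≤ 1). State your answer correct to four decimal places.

0.7974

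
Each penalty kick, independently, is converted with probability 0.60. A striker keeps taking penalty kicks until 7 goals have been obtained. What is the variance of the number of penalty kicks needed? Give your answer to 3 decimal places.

7.778

Y = total penalty kicks until the seventh success; negative binomial with r=7, p=0.60.
Var(Y) = r(1−p)/p² = 7·0.40 / 0.60² = 7.77778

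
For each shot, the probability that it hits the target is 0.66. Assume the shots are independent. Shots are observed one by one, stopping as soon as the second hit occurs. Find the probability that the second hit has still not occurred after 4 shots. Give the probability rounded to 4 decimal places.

0.1171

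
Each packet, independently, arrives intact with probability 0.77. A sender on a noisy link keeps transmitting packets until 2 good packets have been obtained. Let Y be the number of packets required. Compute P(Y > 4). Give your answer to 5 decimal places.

0.04027

Needing more than 4 packets ⇔ fewer than 2 successes in the first 4. With X ~ Binomial(4, 0.77), P(Y > 4) = P(X ≤ 1).
  k=0: C(4,0)·0.77^0·0.23^4 = 0.0027984
  k=1: C(4,1)·0.77^1·0.23^3 = 0.0374744
P(X ≤ 1) = 0.0402728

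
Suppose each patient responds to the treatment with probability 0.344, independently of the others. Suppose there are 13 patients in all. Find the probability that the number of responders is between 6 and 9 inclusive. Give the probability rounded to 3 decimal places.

0.266

X ~ Binomial(13, 0.344); P(6 ≤ X ≤ 9) = Σ C(13,k) p^k (1−p)^(13−k) over k:
  k=6: C(13,6)·0.344^6·0.656^7 = 0.14866
  k=7: C(13,7)·0.344^7·0.656^6 = 0.07796
  k=8: C(13,8)·0.344^8·0.656^5 = 0.03066
  k=9: C(13,9)·0.344^9·0.656^4 = 0.00893
Total = 0.26621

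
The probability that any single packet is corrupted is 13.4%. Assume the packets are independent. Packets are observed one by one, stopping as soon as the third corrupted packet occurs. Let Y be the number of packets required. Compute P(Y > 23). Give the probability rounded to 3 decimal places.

Needing more than 23 packets ⇔ fewer than 3 successes in the first 23. With X ~ Binomial(23, 0.134), P(Y > 23) = P(X ≤ 2).
  k=0: C(23,0)·0.134^0·0.866^23 = 0.03655
  k=1: C(23,1)·0.134^1·0.866^22 = 0.13008
  k=2: C(23,2)·0.134^2·0.866^21 = 0.22141
P(X ≤ 2) = 0.38805

0.388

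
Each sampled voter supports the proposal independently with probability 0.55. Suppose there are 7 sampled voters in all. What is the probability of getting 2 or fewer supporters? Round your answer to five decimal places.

0.15293

X ~ Binomial(7, 0.55); P(X ≤ 2) = Σ C(7,k) p^k (1−p)^(7−k) over k:
  k=0: C(7,0)·0.55^0·0.45^7 = 0.0037367
  k=1: C(7,1)·0.55^1·0.45^6 = 0.0319695
  k=2: C(7,2)·0.55^2·0.45^5 = 0.1172215
Total = 0.1529277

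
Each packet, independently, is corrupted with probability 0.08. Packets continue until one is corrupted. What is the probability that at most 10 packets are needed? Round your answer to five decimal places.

0.56561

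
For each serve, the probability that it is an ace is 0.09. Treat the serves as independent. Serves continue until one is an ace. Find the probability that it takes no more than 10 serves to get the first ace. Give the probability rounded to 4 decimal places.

0.6106

Y = number of serves to the first success; geometric, p = 0.09.
P(Y ≤ 10) = 1 − (1−p)^10 = 1 − 0.389416 = 0.610584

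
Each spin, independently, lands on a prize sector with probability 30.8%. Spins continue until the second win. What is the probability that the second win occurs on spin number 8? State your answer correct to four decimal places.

Y = trial on which the second success occurs; negative binomial, r=2, p=0.308.
P(Y=8) = C(7,1) · p^2 · (1−p)^6
= 7 · 0.094864 · 0.10981 = 0.072918

0.0729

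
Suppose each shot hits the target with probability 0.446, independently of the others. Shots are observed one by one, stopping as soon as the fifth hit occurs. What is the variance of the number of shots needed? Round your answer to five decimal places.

Y = total shots until the fifth success; negative binomial with r=5, p=0.446.
Var(Y) = r(1−p)/p² = 5·0.554 / 0.446² = 13.9254761

13.92548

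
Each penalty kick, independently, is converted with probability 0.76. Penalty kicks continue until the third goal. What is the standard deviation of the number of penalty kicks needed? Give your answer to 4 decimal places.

1.1165

Y = total penalty kicks until the third success; negative binomial with r=3, p=0.76.
SD(Y) = √[r(1−p)/p²] = √(1.246537) = 1.116484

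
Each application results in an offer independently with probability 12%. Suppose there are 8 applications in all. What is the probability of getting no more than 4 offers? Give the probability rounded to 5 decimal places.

0.99898

X ~ Binomial(8, 0.12); P(X ≤ 4) = Σ C(8,k) p^k (1−p)^(8−k) over k:
  k=0: C(8,0)·0.12^0·0.88^8 = 0.3596345
  k=1: C(8,1)·0.12^1·0.88^7 = 0.3923286
  k=2: C(8,2)·0.12^2·0.88^6 = 0.1872477
  k=3: C(8,3)·0.12^3·0.88^5 = 0.0510676
  k=4: C(8,4)·0.12^4·0.88^4 = 0.0087047
Total = 0.9989831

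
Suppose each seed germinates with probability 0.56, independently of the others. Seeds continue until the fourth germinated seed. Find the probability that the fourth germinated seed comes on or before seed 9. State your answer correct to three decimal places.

Finishing within 9 seeds ⇔ at least 4 successes in the first 9. With X ~ Binomial(9, 0.56), P(Y ≤ 9) = 1 − P(X ≤ 3).
  k=0: C(9,0)·0.56^0·0.44^9 = 0.00062
  k=1: C(9,1)·0.56^1·0.44^8 = 0.00708
  k=2: C(9,2)·0.56^2·0.44^7 = 0.03605
  k=3: C(9,3)·0.56^3·0.44^6 = 0.10704
1 − 0.15079 = 0.84921

0.849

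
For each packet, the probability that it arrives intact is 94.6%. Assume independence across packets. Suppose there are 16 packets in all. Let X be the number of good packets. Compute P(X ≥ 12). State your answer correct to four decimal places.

0.9988

X ~ Binomial(16, 0.946); P(X ≥ 12) = Σ C(16,k) p^k (1−p)^(16−k) over k:
  k=12: C(16,12)·0.946^12·0.054^4 = 0.007950
  k=13: C(16,13)·0.946^13·0.054^3 = 0.042850
  k=14: C(16,14)·0.946^14·0.054^2 = 0.160859
  k=15: C(16,15)·0.946^15·0.054^1 = 0.375734
  k=16: C(16,16)·0.946^16·0.054^0 = 0.411394
Total = 0.998787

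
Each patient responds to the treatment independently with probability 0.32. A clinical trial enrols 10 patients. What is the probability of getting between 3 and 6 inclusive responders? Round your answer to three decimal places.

X ~ Binomial(10, 0.32); P(3 ≤ X ≤ 6) = Σ C(10,k) p^k (1−p)^(10−k) over k:
  k=3: C(10,3)·0.32^3·0.68^7 = 0.26436
  k=4: C(10,4)·0.32^4·0.68^6 = 0.21771
  k=5: C(10,5)·0.32^5·0.68^5 = 0.12294
  k=6: C(10,6)·0.32^6·0.68^4 = 0.04821
Total = 0.65322

0.653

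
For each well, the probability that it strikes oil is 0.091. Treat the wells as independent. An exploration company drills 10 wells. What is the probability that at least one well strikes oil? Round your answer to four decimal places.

0.6148

P(at least one) = 1 − P(none) = 1 − (1 − 0.091)^10
= 1 − 0.385158 = 0.614842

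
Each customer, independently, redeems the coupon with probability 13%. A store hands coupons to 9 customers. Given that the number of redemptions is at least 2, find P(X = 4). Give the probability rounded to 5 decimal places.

0.05428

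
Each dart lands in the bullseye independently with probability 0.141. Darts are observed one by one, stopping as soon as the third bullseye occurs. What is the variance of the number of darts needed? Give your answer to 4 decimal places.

129.6212

Y = total darts until the third success; negative binomial with r=3, p=0.141.
Var(Y) = r(1−p)/p² = 3·0.859 / 0.141² = 129.621246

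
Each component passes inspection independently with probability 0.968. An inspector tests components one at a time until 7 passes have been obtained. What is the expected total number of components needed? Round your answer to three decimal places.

Y = total components until the seventh success; negative binomial with r=7, p=0.968.
E[Y] = r / p = 7 / 0.968 = 7.23140

7.231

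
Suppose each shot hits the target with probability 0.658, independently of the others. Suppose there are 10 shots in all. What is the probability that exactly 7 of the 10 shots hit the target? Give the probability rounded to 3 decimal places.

0.256

X ~ Binomial(n=10, p=0.658).
P(X=7) = C(10,7) · p^7 · (1−p)^3
= 120 · 0.053405 · 0.040002 = 0.25635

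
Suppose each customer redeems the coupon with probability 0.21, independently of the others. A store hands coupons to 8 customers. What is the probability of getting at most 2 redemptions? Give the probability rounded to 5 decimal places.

X ~ Binomial(8, 0.21); P(X ≤ 2) = Σ C(8,k) p^k (1−p)^(8−k) over k:
  k=0: C(8,0)·0.21^0·0.79^8 = 0.1517109
  k=1: C(8,1)·0.21^1·0.79^7 = 0.3226257
  k=2: C(8,2)·0.21^2·0.79^6 = 0.3001644
Total = 0.7745009

0.77450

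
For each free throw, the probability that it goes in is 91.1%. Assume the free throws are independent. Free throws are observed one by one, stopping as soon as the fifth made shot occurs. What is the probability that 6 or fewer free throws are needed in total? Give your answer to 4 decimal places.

0.9067

Finishing within 6 free throws ⇔ at least 5 successes in the first 6. With X ~ Binomial(6, 0.911), P(Y ≤ 6) = 1 − P(X ≤ 4).
  k=0: C(6,0)·0.911^0·0.089^6 = 0.000000
  k=1: C(6,1)·0.911^1·0.089^5 = 0.000031
  k=2: C(6,2)·0.911^2·0.089^4 = 0.000781
  k=3: C(6,3)·0.911^3·0.089^3 = 0.010660
  k=4: C(6,4)·0.911^4·0.089^2 = 0.081836
1 − 0.093308 = 0.906692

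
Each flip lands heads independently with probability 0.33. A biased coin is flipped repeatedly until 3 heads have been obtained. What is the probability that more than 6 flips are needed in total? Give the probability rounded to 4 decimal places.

Needing more than 6 flips ⇔ fewer than 3 successes in the first 6. With X ~ Binomial(6, 0.33), P(Y > 6) = P(X ≤ 2).
  k=0: C(6,0)·0.33^0·0.67^6 = 0.090458
  k=1: C(6,1)·0.33^1·0.67^5 = 0.267325
  k=2: C(6,2)·0.33^2·0.67^4 = 0.329169
P(X ≤ 2) = 0.686952

0.6870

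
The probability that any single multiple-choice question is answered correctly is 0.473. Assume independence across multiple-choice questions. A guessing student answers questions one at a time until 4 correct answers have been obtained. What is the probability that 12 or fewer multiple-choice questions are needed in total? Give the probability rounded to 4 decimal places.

0.8972

Finishing within 12 multiple-choice questions ⇔ at least 4 successes in the first 12. With X ~ Binomial(12, 0.473), P(Y ≤ 12) = 1 − P(X ≤ 3).
  k=0: C(12,0)·0.473^0·0.527^12 = 0.000459
  k=1: C(12,1)·0.473^1·0.527^11 = 0.004943
  k=2: C(12,2)·0.473^2·0.527^10 = 0.024399
  k=3: C(12,3)·0.473^3·0.527^9 = 0.072996
1 − 0.102797 = 0.897203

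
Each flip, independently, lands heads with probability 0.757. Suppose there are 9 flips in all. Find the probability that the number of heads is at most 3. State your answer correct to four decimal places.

X ~ Binomial(9, 0.757); P(X ≤ 3) = Σ C(9,k) p^k (1−p)^(9−k) over k:
  k=0: C(9,0)·0.757^0·0.243^9 = 0.000003
  k=1: C(9,1)·0.757^1·0.243^8 = 0.000083
  k=2: C(9,2)·0.757^2·0.243^7 = 0.001032
  k=3: C(9,3)·0.757^3·0.243^6 = 0.007502
Total = 0.008620

0.0086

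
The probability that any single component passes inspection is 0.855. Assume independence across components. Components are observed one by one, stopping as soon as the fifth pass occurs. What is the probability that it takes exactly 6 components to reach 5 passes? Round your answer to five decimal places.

0.33126

Y = trial on which the fifth success occurs; negative binomial, r=5, p=0.855.
P(Y=6) = C(5,4) · p^5 · (1−p)^1
= 5 · 0.45691 · 0.145 = 0.3312597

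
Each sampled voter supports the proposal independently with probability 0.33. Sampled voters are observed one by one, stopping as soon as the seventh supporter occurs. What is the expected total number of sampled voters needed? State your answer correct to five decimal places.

21.21212

Y = total sampled voters until the seventh success; negative binomial with r=7, p=0.33.
E[Y] = r / p = 7 / 0.33 = 21.2121212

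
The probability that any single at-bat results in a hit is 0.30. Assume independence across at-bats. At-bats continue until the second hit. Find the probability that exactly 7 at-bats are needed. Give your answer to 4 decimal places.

Y = trial on which the second success occurs; negative binomial, r=2, p=0.30.
P(Y=7) = C(6,1) · p^2 · (1−p)^5
= 6 · 0.09 · 0.16807 = 0.090758

0.0908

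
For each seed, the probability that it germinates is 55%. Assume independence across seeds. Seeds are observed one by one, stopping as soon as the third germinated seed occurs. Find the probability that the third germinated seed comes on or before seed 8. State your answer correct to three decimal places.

0.912

Finishing within 8 seeds ⇔ at least 3 successes in the first 8. With X ~ Binomial(8, 0.55), P(Y ≤ 8) = 1 − P(X ≤ 2).
  k=0: C(8,0)·0.55^0·0.45^8 = 0.00168
  k=1: C(8,1)·0.55^1·0.45^7 = 0.01644
  k=2: C(8,2)·0.55^2·0.45^6 = 0.07033
1 − 0.08846 = 0.91154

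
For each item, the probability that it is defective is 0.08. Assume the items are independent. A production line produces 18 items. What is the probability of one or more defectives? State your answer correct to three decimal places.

P(at least one) = 1 − P(none) = 1 − (1 − 0.08)^18
= 1 − 0.22294 = 0.77706

0.777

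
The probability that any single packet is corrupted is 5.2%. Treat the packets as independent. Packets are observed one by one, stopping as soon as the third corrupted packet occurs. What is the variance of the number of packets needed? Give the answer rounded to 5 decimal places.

Y = total packets until the third success; negative binomial with r=3, p=0.052.
Var(Y) = r(1−p)/p² = 3·0.948 / 0.052² = 1051.7751479

1051.77515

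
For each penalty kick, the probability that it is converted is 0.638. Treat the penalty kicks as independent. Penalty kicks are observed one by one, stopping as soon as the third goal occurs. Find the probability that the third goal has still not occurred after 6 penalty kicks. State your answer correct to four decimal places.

0.1309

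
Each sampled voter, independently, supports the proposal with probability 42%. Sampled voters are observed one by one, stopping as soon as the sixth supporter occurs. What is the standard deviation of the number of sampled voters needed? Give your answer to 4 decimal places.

4.4416

Y = total sampled voters until the sixth success; negative binomial with r=6, p=0.42.
SD(Y) = √[r(1−p)/p²] = √(19.727891) = 4.441609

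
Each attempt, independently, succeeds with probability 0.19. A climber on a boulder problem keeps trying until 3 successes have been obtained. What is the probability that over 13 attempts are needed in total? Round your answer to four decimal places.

Needing more than 13 attempts ⇔ fewer than 3 successes in the first 13. With X ~ Binomial(13, 0.19), P(Y > 13) = P(X ≤ 2).
  k=0: C(13,0)·0.19^0·0.81^13 = 0.064611
  k=1: C(13,1)·0.19^1·0.81^12 = 0.197023
  k=2: C(13,2)·0.19^2·0.81^11 = 0.277292
P(X ≤ 2) = 0.538926

0.5389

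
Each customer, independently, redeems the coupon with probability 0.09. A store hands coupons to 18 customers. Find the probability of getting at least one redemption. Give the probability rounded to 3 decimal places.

P(at least one) = 1 − P(none) = 1 − (1 − 0.09)^18
= 1 − 0.18312 = 0.81688

0.817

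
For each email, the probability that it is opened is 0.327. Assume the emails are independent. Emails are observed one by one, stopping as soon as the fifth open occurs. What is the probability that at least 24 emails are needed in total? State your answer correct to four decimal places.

0.0851

Needing more than 23 emails ⇔ fewer than 5 successes in the first 23. With X ~ Binomial(23, 0.327), P(Y > 23) = P(X ≤ 4).
  k=0: C(23,0)·0.327^0·0.673^23 = 0.000111
  k=1: C(23,1)·0.327^1·0.673^22 = 0.001238
  k=2: C(23,2)·0.327^2·0.673^21 = 0.006615
  k=3: C(23,3)·0.327^3·0.673^20 = 0.022499
  k=4: C(23,4)·0.327^4·0.673^19 = 0.054660
P(X ≤ 4) = 0.085122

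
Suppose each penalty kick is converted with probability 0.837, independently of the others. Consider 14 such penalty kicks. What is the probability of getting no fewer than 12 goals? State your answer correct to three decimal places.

0.594

X ~ Binomial(14, 0.837); P(X ≥ 12) = Σ C(14,k) p^k (1−p)^(14−k) over k:
  k=12: C(14,12)·0.837^12·0.163^2 = 0.28584
  k=13: C(14,13)·0.837^13·0.163^1 = 0.22581
  k=14: C(14,14)·0.837^14·0.163^0 = 0.08282
Total = 0.59448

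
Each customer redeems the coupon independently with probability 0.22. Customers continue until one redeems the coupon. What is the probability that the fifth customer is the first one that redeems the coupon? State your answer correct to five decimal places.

Geometric (trials to first success), p = 0.22.
P(Y = 5) = (1−p)^4 · p = 0.37015 · 0.22 = 0.0814331

0.08143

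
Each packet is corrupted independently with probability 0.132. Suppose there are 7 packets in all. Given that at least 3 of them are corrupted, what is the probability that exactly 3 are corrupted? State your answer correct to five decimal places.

X ~ Binomial(7, 0.132). Want P(X=3 | X≥3) = P(X=3) / P(X≥3).
P(X=3) = C(7,3)·0.132^3·0.868^4 = 0.0456950
P(X≥3) = 1 − 0.3712257 − 0.3951758 − 0.1802876 = 0.0533109
Ratio = 0.0456950 / 0.0533109 = 0.8571417

0.85714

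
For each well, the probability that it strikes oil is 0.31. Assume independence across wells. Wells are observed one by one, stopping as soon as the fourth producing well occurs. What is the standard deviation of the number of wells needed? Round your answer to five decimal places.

5.35911

Y = total wells until the fourth success; negative binomial with r=4, p=0.31.
SD(Y) = √[r(1−p)/p²] = √(28.7200832) = 5.3591122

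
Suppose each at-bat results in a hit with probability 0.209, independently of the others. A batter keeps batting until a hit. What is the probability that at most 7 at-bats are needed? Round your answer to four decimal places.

0.8063

Y = number of at-bats to the first success; geometric, p = 0.209.
P(Y ≤ 7) = 1 − (1−p)^7 = 1 − 0.193747 = 0.806253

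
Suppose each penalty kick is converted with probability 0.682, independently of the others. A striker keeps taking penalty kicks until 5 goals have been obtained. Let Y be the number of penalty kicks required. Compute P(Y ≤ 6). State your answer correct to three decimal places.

0.382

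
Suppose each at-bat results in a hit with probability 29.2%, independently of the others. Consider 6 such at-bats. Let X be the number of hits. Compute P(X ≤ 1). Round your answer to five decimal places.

0.43762

X ~ Binomial(6, 0.292); P(X ≤ 1) = Σ C(6,k) p^k (1−p)^(6−k) over k:
  k=0: C(6,0)·0.292^0·0.708^6 = 0.1259504
  k=1: C(6,1)·0.292^1·0.708^5 = 0.3116739
Total = 0.4376243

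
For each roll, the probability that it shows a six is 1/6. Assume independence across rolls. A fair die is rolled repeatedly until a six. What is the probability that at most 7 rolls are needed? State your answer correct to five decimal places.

Y = number of rolls to the first success; geometric, p = 0.166667.
P(Y ≤ 7) = 1 − (1−p)^7 = 1 − 0.2790816 = 0.7209184

0.72092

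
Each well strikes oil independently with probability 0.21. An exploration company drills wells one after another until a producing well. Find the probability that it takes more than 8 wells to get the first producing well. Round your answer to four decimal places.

0.1517

Y = number of wells to the first success; geometric, p = 0.21.
P(Y > 8) = P(first 8 all fail) = (1−p)^8 = 0.151711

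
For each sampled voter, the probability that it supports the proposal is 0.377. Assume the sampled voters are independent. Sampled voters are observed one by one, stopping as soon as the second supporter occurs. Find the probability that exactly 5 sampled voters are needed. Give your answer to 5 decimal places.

0.13747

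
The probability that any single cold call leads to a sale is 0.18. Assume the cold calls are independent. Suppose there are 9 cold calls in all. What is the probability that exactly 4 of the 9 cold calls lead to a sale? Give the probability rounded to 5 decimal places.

0.04904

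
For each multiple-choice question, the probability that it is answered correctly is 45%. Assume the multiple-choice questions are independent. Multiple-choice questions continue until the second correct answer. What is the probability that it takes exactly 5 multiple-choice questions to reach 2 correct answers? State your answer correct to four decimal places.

0.1348

Y = trial on which the second success occurs; negative binomial, r=2, p=0.45.
P(Y=5) = C(4,1) · p^2 · (1−p)^3
= 4 · 0.2025 · 0.16637 = 0.134764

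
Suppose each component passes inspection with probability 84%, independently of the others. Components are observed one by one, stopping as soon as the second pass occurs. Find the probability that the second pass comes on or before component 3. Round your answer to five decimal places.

0.93139

Finishing within 3 components ⇔ at least 2 successes in the first 3. With X ~ Binomial(3, 0.84), P(Y ≤ 3) = 1 − P(X ≤ 1).
  k=0: C(3,0)·0.84^0·0.16^3 = 0.0040960
  k=1: C(3,1)·0.84^1·0.16^2 = 0.0645120
1 − 0.0686080 = 0.9313920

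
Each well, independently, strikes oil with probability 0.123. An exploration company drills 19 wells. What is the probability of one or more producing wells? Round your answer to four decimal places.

P(at least one) = 1 − P(none) = 1 − (1 − 0.123)^19
= 1 − 0.082602 = 0.917398

0.9174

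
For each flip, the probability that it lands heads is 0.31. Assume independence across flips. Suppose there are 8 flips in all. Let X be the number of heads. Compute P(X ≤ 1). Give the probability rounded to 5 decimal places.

X ~ Binomial(8, 0.31); P(X ≤ 1) = Σ C(8,k) p^k (1−p)^(8−k) over k:
  k=0: C(8,0)·0.31^0·0.69^8 = 0.0513798
  k=1: C(8,1)·0.31^1·0.69^7 = 0.1846696
Total = 0.2360494

0.23605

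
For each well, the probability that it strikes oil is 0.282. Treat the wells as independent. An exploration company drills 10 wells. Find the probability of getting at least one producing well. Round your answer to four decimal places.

0.9636

P(at least one) = 1 − P(none) = 1 − (1 − 0.282)^10
= 1 − 0.036412 = 0.963588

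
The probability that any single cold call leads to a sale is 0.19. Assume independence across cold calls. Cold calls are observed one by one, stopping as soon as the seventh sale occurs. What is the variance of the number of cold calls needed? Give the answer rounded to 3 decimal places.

157.064

Y = total cold calls until the seventh success; negative binomial with r=7, p=0.19.
Var(Y) = r(1−p)/p² = 7·0.81 / 0.19² = 157.06371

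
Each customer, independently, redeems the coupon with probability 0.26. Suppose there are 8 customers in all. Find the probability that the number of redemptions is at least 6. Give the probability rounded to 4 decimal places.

0.0052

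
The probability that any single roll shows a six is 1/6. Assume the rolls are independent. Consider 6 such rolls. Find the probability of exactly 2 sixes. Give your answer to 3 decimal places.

X ~ Binomial(n=6, p=0.166667).
P(X=2) = C(6,2) · p^2 · (1−p)^4
= 15 · 0.027778 · 0.48225 = 0.20094

0.201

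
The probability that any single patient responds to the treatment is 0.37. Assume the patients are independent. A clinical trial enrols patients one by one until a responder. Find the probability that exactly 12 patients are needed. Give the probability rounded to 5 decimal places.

Geometric (trials to first success), p = 0.37.
P(Y = 12) = (1−p)^11 · p = 0.0062051 · 0.37 = 0.0022959

0.00230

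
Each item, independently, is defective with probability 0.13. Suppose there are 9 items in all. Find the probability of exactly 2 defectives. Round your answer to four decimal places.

0.2295

X ~ Binomial(n=9, p=0.13).
P(X=2) = C(9,2) · p^2 · (1−p)^7
= 36 · 0.0169 · 0.37725 = 0.229522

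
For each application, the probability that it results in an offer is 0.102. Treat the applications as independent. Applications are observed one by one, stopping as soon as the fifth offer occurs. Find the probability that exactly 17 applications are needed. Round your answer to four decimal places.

Y = trial on which the fifth success occurs; negative binomial, r=5, p=0.102.
P(Y=17) = C(16,4) · p^5 · (1−p)^12
= 1820 · 1.1041e-05 · 0.27499 = 0.005526

0.0055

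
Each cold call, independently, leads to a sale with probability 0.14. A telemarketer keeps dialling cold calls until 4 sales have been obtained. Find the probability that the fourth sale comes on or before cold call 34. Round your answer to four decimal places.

0.7201

Finishing within 34 cold calls ⇔ at least 4 successes in the first 34. With X ~ Binomial(34, 0.14), P(Y ≤ 34) = 1 − P(X ≤ 3).
  k=0: C(34,0)·0.14^0·0.86^34 = 0.005929
  k=1: C(34,1)·0.14^1·0.86^33 = 0.032814
  k=2: C(34,2)·0.14^2·0.86^32 = 0.088139
  k=3: C(34,3)·0.14^3·0.86^31 = 0.153048
1 − 0.279930 = 0.720070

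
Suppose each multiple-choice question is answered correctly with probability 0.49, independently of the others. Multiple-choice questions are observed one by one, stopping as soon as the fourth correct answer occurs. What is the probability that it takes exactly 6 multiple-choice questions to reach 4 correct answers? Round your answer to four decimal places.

Y = trial on which the fourth success occurs; negative binomial, r=4, p=0.49.
P(Y=6) = C(5,3) · p^4 · (1−p)^2
= 10 · 0.057648 · 0.2601 = 0.149942

0.1499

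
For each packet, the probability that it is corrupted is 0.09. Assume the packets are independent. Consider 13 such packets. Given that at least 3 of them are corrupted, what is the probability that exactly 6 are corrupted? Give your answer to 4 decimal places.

0.0045

X ~ Binomial(13, 0.09). Want P(X=6 | X≥3) = P(X=6) / P(X≥3).
P(X=6) = C(13,6)·0.09^6·0.91^7 = 0.000471
P(X≥3) = 1 − 0.293453 − 0.377296 − 0.223890 = 0.105361
Ratio = 0.000471 / 0.105361 = 0.004473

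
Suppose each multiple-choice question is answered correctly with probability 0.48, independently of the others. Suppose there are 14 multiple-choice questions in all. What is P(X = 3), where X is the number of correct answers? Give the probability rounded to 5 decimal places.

0.03026

X ~ Binomial(n=14, p=0.48).
P(X=3) = C(14,3) · p^3 · (1−p)^11
= 364 · 0.11059 · 0.00075169 = 0.0302595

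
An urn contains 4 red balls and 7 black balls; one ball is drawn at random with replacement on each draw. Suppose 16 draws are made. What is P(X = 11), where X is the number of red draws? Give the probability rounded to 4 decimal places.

X ~ Binomial(n=16, p=0.363636).
P(X=11) = C(16,11) · p^11 · (1−p)^5
= 4368 · 1.4701e-05 · 0.10436 = 0.006701

0.0067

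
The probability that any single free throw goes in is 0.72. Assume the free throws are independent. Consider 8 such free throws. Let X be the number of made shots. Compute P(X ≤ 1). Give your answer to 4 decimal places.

X ~ Binomial(8, 0.72); P(X ≤ 1) = Σ C(8,k) p^k (1−p)^(8−k) over k:
  k=0: C(8,0)·0.72^0·0.28^8 = 0.000038
  k=1: C(8,1)·0.72^1·0.28^7 = 0.000777
Total = 0.000815

0.0008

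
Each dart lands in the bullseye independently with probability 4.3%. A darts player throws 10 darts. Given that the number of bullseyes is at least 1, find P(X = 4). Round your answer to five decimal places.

X ~ Binomial(10, 0.043). Want P(X=4 | X≥1) = P(X=4) / P(X≥1).
P(X=4) = C(10,4)·0.043^4·0.957^6 = 0.0005515
P(X≥1) = 1 − 0.6443464 = 0.3556536
Ratio = 0.0005515 / 0.3556536 = 0.0015507

0.00155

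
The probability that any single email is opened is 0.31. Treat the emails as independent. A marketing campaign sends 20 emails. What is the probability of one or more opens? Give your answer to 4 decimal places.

P(at least one) = 1 − P(none) = 1 − (1 − 0.31)^20
= 1 − 0.000598 = 0.999402

0.9994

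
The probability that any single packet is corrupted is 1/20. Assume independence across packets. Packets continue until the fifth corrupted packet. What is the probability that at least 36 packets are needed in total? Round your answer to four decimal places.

Needing more than 35 packets ⇔ fewer than 5 successes in the first 35. With X ~ Binomial(35, 0.05), P(Y > 35) = P(X ≤ 4).
  k=0: C(35,0)·0.05^0·0.95^35 = 0.166083
  k=1: C(35,1)·0.05^1·0.95^34 = 0.305943
  k=2: C(35,2)·0.05^2·0.95^33 = 0.273739
  k=3: C(35,3)·0.05^3·0.95^32 = 0.158480
  k=4: C(35,4)·0.05^4·0.95^31 = 0.066729
P(X ≤ 4) = 0.970974

0.9710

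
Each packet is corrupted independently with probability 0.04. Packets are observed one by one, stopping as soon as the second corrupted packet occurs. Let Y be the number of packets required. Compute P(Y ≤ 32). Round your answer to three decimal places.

0.368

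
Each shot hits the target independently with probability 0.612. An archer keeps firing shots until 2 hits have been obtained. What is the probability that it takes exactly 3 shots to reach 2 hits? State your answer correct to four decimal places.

Y = trial on which the second success occurs; negative binomial, r=2, p=0.612.
P(Y=3) = C(2,1) · p^2 · (1−p)^1
= 2 · 0.37454 · 0.388 = 0.290646

0.2906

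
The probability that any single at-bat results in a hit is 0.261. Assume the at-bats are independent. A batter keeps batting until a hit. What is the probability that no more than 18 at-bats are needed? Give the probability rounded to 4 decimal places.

Y = number of at-bats to the first success; geometric, p = 0.261.
P(Y ≤ 18) = 1 − (1−p)^18 = 1 − 0.004321 = 0.995679

0.9957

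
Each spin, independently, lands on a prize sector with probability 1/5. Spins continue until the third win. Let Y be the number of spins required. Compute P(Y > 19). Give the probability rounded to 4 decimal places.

Needing more than 19 spins ⇔ fewer than 3 successes in the first 19. With X ~ Binomial(19, 0.20), P(Y > 19) = P(X ≤ 2).
  k=0: C(19,0)·0.20^0·0.80^19 = 0.014412
  k=1: C(19,1)·0.20^1·0.80^18 = 0.068455
  k=2: C(19,2)·0.20^2·0.80^17 = 0.154023
P(X ≤ 2) = 0.236889

0.2369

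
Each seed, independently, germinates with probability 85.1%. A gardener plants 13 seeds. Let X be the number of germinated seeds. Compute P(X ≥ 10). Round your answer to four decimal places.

0.8842

X ~ Binomial(13, 0.851); P(X ≥ 10) = Σ C(13,k) p^k (1−p)^(13−k) over k:
  k=10: C(13,10)·0.851^10·0.149^3 = 0.188461
  k=11: C(13,11)·0.851^11·0.149^2 = 0.293557
  k=12: C(13,12)·0.851^12·0.149^1 = 0.279437
  k=13: C(13,13)·0.851^13·0.149^0 = 0.122768
Total = 0.884222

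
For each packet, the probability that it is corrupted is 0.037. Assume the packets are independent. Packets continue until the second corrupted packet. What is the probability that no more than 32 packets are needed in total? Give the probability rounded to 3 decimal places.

0.333

Finishing within 32 packets ⇔ at least 2 successes in the first 32. With X ~ Binomial(32, 0.037), P(Y ≤ 32) = 1 − P(X ≤ 1).
  k=0: C(32,0)·0.037^0·0.963^32 = 0.29925
  k=1: C(32,1)·0.037^1·0.963^31 = 0.36793
1 − 0.66719 = 0.33281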